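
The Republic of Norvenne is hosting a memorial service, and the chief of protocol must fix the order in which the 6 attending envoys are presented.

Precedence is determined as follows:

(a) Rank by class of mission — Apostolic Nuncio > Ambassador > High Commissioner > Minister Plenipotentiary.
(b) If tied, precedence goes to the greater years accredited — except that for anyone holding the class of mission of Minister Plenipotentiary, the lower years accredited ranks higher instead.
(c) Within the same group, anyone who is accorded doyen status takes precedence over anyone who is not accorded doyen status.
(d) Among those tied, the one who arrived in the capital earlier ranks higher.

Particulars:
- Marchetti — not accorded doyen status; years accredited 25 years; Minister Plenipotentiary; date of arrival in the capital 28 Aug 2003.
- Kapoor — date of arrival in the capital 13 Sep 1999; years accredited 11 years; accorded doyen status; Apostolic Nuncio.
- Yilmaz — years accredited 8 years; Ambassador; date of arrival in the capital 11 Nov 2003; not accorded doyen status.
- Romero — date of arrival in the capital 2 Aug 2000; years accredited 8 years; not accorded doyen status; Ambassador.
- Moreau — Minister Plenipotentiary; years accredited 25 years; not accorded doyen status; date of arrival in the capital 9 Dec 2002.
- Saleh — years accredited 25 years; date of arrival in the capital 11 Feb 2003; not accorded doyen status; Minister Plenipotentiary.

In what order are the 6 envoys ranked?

Kapoor, Romero, Yilmaz, Moreau, Saleh, Marchetti

By class of mission: Kapoor (Apostolic Nuncio); then Romero and Yilmaz (Ambassador); then Moreau, Saleh and Marchetti (Minister Plenipotentiary).
Romero and Yilmaz both have years accredited 8 years, so the next rule applies.
Romero and Yilmaz are each not accorded doyen status, so the next rule applies.
Among Romero and Yilmaz, by date of arrival in the capital (earlier first): Romero (2 Aug 2000) before Yilmaz (11 Nov 2003).
Moreau, Saleh and Marchetti all have years accredited 25 years, so the next rule applies.
Moreau, Saleh and Marchetti are each not accorded doyen status, so the next rule applies.
Among Moreau, Saleh and Marchetti, by date of arrival in the capital (earlier first): Moreau (9 Dec 2002) before Saleh (11 Feb 2003) before Marchetti (28 Aug 2003).
Full order: Kapoor, Romero, Yilmaz, Moreau, Saleh, Marchetti.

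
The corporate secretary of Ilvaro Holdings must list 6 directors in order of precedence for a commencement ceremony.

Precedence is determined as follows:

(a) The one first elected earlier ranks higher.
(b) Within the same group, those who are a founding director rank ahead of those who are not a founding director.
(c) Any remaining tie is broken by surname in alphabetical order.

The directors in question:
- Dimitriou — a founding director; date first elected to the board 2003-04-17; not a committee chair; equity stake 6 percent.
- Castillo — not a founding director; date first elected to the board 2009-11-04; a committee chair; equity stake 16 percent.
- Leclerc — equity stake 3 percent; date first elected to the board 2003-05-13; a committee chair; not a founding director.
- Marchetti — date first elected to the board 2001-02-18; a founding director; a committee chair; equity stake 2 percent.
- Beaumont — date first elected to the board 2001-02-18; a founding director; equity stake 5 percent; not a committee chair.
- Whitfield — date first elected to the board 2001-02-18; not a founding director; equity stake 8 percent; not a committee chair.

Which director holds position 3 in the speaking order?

By date first elected to the board (earlier first): Beaumont, Marchetti and Whitfield (each 2001-02-18); then Dimitriou (2003-04-17); then Leclerc (2003-05-13); then Castillo (2009-11-04).
Among Beaumont, Marchetti and Whitfield, a founding director before not a founding director: Beaumont and Marchetti (a founding director) before Whitfield (not a founding director).
Among Beaumont and Marchetti, alphabetically by surname: Beaumont before Marchetti.
Order: Beaumont, Marchetti, Whitfield, Dimitriou, Leclerc, Castillo.

Whitfield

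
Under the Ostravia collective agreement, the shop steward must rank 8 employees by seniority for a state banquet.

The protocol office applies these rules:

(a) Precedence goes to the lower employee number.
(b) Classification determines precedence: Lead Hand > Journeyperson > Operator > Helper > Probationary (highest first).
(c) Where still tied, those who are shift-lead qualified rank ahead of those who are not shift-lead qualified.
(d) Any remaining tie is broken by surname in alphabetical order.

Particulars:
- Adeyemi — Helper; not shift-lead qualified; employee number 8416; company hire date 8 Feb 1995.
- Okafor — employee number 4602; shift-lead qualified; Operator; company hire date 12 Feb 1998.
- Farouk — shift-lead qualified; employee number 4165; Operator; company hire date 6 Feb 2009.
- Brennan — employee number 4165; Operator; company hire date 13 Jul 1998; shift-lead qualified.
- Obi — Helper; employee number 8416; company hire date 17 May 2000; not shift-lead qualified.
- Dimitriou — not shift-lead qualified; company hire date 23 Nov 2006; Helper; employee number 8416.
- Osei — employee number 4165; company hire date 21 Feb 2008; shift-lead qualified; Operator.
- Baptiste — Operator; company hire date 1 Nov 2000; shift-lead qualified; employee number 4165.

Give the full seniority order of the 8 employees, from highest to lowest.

By employee number (lower first): Baptiste, Brennan, Farouk and Osei (each 4165); then Okafor (4602); then Adeyemi, Dimitriou and Obi (each 8416).
Baptiste, Brennan, Farouk and Osei are each Operator, so the next rule applies.
Baptiste, Brennan, Farouk and Osei are each shift-lead qualified, so the next rule applies.
Among Baptiste, Brennan, Farouk and Osei, alphabetically by surname: Baptiste before Brennan before Farouk before Osei.
Adeyemi, Dimitriou and Obi are each Helper, so the next rule applies.
Adeyemi, Dimitriou and Obi are each not shift-lead qualified, so the next rule applies.
Among Adeyemi, Dimitriou and Obi, alphabetically by surname: Adeyemi before Dimitriou before Obi.
Full order: Baptiste, Brennan, Farouk, Osei, Okafor, Adeyemi, Dimitriou, Obi.

Baptiste, Brennan, Farouk, Osei, Okafor, Adeyemi, Dimitriou, Obi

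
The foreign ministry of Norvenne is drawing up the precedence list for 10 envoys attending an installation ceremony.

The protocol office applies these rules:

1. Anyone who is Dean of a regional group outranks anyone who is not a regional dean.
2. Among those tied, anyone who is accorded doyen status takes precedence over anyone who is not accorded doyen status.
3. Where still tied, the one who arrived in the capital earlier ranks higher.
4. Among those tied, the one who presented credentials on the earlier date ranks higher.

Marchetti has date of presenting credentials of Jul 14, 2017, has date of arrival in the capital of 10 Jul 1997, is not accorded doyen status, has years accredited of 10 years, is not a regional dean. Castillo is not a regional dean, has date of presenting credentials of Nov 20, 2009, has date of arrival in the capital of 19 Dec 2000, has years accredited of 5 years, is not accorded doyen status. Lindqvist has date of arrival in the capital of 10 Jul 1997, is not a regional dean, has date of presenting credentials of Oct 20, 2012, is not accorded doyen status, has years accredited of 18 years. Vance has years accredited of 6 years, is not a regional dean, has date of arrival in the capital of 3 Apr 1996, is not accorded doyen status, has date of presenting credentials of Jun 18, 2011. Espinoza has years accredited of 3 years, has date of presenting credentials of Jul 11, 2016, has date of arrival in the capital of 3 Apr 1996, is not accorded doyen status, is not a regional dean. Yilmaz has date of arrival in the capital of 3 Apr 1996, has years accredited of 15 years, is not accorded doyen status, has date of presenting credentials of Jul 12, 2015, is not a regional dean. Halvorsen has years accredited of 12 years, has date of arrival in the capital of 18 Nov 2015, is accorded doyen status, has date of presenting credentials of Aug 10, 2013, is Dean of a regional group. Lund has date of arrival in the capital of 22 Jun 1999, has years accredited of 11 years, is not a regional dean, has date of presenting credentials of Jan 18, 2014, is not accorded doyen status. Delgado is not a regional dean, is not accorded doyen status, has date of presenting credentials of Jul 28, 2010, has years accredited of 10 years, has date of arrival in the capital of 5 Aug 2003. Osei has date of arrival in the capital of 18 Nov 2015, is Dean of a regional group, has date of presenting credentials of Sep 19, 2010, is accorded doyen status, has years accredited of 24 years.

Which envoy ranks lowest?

Delgado

By the first rule: Osei and Halvorsen (both Dean of a regional group); then Vance, Yilmaz, Espinoza, Lindqvist, Marchetti, Lund, Castillo and Delgado (each not a regional dean).
Osei and Halvorsen are each accorded doyen status, so the next rule applies.
Osei and Halvorsen both have date of arrival in the capital 18 Nov 2015, so the next rule applies.
Among Osei and Halvorsen, by date of presenting credentials (earlier first): Osei (Sep 19, 2010) before Halvorsen (Aug 10, 2013).
Vance, Yilmaz, Espinoza, Lindqvist, Marchetti, Lund, Castillo and Delgado are each not accorded doyen status, so the next rule applies.
Among Vance, Yilmaz, Espinoza, Lindqvist, Marchetti, Lund, Castillo and Delgado, by date of arrival in the capital (earlier first): Vance, Yilmaz and Espinoza (3 Apr 1996) before Lindqvist and Marchetti (10 Jul 1997) before Lund (22 Jun 1999) before Castillo (19 Dec 2000) before Delgado (5 Aug 2003).
Among Vance, Yilmaz and Espinoza, by date of presenting credentials (earlier first): Vance (Jun 18, 2011) before Yilmaz (Jul 12, 2015) before Espinoza (Jul 11, 2016).
Among Lindqvist and Marchetti, by date of presenting credentials (earlier first): Lindqvist (Oct 20, 2012) before Marchetti (Jul 14, 2017).
Order: Osei, Halvorsen, Vance, Yilmaz, Espinoza, Lindqvist, Marchetti, Lund, Castillo, Delgado.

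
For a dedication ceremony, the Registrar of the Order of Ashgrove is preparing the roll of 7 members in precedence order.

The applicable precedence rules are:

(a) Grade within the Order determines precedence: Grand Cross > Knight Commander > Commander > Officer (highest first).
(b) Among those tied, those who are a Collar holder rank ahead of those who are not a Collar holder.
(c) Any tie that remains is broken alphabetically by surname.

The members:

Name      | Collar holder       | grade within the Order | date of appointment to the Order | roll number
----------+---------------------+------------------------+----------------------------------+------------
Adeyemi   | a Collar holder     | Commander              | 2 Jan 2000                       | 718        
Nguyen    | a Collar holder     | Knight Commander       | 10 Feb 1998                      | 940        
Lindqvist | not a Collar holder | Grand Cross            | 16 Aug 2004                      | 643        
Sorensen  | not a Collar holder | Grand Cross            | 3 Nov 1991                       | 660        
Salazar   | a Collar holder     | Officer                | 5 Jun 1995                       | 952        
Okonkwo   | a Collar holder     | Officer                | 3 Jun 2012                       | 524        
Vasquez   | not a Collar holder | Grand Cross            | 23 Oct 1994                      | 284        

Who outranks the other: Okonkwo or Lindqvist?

Lindqvist

By grade within the Order: Lindqvist, Sorensen and Vasquez (Grand Cross); then Nguyen (Knight Commander); then Adeyemi (Commander); then Okonkwo and Salazar (Officer).
Lindqvist, Sorensen and Vasquez are each not a Collar holder, so the next rule applies.
Among Lindqvist, Sorensen and Vasquez, alphabetically by surname: Lindqvist before Sorensen before Vasquez.
Okonkwo and Salazar are each a Collar holder, so the next rule applies.
Among Okonkwo and Salazar, alphabetically by surname: Okonkwo before Salazar.
So Lindqvist takes precedence.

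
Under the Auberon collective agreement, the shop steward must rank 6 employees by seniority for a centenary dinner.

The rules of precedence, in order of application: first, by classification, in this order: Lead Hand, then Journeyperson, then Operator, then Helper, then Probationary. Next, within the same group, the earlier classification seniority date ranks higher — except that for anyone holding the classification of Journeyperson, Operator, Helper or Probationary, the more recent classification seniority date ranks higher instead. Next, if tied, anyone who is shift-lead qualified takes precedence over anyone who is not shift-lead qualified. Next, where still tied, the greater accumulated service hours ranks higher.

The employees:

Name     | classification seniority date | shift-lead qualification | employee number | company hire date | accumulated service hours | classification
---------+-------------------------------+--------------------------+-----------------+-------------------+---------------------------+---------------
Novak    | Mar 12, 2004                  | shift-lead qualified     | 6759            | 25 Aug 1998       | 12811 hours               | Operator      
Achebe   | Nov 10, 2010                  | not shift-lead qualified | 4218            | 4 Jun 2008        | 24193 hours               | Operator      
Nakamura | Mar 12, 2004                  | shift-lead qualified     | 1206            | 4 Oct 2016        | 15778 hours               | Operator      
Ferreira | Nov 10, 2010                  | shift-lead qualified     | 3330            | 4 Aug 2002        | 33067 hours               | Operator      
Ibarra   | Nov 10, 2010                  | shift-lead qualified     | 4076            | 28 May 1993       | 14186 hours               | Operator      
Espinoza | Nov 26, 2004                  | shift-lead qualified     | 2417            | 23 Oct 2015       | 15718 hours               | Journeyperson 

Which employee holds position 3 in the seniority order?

Ibarra

By classification: Espinoza (Journeyperson); then Ferreira, Ibarra, Achebe, Nakamura and Novak (Operator).
Among Ferreira, Ibarra, Achebe, Nakamura and Novak, by classification seniority date (later first) (reversed rule for this group): Ferreira, Ibarra and Achebe (Nov 10, 2010) before Nakamura and Novak (Mar 12, 2004).
Among Ferreira, Ibarra and Achebe, shift-lead qualified before not shift-lead qualified: Ferreira and Ibarra (shift-lead qualified) before Achebe (not shift-lead qualified).
Among Ferreira and Ibarra, by accumulated service hours (higher first): Ferreira (33067 hours) before Ibarra (14186 hours).
Nakamura and Novak are each shift-lead qualified, so the next rule applies.
Among Nakamura and Novak, by accumulated service hours (higher first): Nakamura (15778 hours) before Novak (12811 hours).
Order: Espinoza, Ferreira, Ibarra, Achebe, Nakamura, Novak.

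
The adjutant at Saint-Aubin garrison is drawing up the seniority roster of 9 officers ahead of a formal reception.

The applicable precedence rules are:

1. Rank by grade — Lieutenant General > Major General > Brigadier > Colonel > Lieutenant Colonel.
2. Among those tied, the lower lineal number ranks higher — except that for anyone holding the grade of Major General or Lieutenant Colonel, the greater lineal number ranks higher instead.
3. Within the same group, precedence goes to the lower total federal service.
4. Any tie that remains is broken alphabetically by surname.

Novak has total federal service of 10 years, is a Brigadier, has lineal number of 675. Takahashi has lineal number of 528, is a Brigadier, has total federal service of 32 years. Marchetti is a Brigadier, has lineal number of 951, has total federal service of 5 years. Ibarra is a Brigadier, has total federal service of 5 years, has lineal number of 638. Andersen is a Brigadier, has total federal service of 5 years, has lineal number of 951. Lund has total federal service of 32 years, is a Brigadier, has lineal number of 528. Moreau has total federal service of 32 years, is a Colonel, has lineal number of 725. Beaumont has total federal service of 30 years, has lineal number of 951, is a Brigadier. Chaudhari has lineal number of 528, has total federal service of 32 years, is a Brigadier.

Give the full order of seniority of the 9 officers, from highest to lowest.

By grade: Chaudhari, Lund, Takahashi, Ibarra, Novak, Andersen, Marchetti and Beaumont (Brigadier); then Moreau (Colonel).
Among Chaudhari, Lund, Takahashi, Ibarra, Novak, Andersen, Marchetti and Beaumont, by lineal number (lower first): Chaudhari, Lund and Takahashi (528) before Ibarra (638) before Novak (675) before Andersen, Marchetti and Beaumont (951).
Chaudhari, Lund and Takahashi all have total federal service 32 years, so the next rule applies.
Among Chaudhari, Lund and Takahashi, alphabetically by surname: Chaudhari before Lund before Takahashi.
Among Andersen, Marchetti and Beaumont, by total federal service (lower first): Andersen and Marchetti (5 years) before Beaumont (30 years).
Among Andersen and Marchetti, alphabetically by surname: Andersen before Marchetti.
Full order: Chaudhari, Lund, Takahashi, Ibarra, Novak, Andersen, Marchetti, Beaumont, Moreau.

Chaudhari, Lund, Takahashi, Ibarra, Novak, Andersen, Marchetti, Beaumont, Moreau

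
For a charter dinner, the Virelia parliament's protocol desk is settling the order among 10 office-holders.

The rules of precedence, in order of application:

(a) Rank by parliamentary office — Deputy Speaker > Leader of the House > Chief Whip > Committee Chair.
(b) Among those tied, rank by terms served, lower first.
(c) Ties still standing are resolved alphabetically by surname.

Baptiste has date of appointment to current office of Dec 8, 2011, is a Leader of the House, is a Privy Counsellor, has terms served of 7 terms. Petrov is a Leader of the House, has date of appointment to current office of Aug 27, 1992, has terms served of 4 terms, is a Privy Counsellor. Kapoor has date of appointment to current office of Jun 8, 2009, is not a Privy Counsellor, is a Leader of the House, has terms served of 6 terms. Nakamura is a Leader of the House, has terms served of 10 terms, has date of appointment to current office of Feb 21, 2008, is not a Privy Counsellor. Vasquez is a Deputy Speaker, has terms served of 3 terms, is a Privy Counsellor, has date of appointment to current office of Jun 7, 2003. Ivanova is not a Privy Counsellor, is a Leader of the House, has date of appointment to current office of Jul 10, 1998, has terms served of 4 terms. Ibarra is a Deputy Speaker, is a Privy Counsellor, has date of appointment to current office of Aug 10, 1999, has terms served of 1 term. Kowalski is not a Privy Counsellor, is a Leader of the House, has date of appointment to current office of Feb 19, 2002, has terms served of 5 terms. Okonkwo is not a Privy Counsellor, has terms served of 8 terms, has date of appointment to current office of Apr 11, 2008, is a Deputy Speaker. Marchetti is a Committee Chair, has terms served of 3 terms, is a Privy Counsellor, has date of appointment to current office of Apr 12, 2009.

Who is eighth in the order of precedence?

Baptiste

By parliamentary office: Ibarra, Vasquez and Okonkwo (Deputy Speaker); then Ivanova, Petrov, Kowalski, Kapoor, Baptiste and Nakamura (Leader of the House); then Marchetti (Committee Chair).
Among Ibarra, Vasquez and Okonkwo, by terms served (lower first): Ibarra (1 term) before Vasquez (3 terms) before Okonkwo (8 terms).
Among Ivanova, Petrov, Kowalski, Kapoor, Baptiste and Nakamura, by terms served (lower first): Ivanova and Petrov (4 terms) before Kowalski (5 terms) before Kapoor (6 terms) before Baptiste (7 terms) before Nakamura (10 terms).
Among Ivanova and Petrov, alphabetically by surname: Ivanova before Petrov.
Order: Ibarra, Vasquez, Okonkwo, Ivanova, Petrov, Kowalski, Kapoor, Baptiste, Nakamura, Marchetti.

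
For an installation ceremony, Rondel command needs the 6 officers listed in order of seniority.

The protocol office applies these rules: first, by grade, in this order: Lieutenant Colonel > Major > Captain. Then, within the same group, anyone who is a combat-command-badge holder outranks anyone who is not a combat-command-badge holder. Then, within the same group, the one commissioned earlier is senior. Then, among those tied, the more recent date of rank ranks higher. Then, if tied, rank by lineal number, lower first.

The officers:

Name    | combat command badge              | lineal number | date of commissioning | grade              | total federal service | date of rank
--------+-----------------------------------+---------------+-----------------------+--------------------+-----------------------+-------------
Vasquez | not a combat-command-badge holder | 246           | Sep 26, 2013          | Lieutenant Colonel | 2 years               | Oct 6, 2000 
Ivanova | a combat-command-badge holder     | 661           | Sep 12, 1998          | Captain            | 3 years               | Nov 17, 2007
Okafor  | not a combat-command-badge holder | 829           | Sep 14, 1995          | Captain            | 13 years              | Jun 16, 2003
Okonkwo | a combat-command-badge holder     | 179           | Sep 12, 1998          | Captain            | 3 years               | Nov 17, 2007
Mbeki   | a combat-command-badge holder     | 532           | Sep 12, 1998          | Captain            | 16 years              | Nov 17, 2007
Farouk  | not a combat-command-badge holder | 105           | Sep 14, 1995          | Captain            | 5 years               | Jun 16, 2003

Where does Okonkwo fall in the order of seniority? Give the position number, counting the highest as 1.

By grade: Vasquez (Lieutenant Colonel); then Okonkwo, Mbeki, Ivanova, Farouk and Okafor (Captain).
Among Okonkwo, Mbeki, Ivanova, Farouk and Okafor, a combat-command-badge holder before not a combat-command-badge holder: Okonkwo, Mbeki and Ivanova (a combat-command-badge holder) before Farouk and Okafor (not a combat-command-badge holder).
Okonkwo, Mbeki and Ivanova all have date of commissioning Sep 12, 1998, so the next rule applies.
Okonkwo, Mbeki and Ivanova all have date of rank Nov 17, 2007, so the next rule applies.
Among Okonkwo, Mbeki and Ivanova, by lineal number (lower first): Okonkwo (179) before Mbeki (532) before Ivanova (661).
Farouk and Okafor both have date of commissioning Sep 14, 1995, so the next rule applies.
Farouk and Okafor both have date of rank Jun 16, 2003, so the next rule applies.
Among Farouk and Okafor, by lineal number (lower first): Farouk (105) before Okafor (829).
Order: Vasquez, Okonkwo, Mbeki, Ivanova, Farouk, Okafor. So position 2.

2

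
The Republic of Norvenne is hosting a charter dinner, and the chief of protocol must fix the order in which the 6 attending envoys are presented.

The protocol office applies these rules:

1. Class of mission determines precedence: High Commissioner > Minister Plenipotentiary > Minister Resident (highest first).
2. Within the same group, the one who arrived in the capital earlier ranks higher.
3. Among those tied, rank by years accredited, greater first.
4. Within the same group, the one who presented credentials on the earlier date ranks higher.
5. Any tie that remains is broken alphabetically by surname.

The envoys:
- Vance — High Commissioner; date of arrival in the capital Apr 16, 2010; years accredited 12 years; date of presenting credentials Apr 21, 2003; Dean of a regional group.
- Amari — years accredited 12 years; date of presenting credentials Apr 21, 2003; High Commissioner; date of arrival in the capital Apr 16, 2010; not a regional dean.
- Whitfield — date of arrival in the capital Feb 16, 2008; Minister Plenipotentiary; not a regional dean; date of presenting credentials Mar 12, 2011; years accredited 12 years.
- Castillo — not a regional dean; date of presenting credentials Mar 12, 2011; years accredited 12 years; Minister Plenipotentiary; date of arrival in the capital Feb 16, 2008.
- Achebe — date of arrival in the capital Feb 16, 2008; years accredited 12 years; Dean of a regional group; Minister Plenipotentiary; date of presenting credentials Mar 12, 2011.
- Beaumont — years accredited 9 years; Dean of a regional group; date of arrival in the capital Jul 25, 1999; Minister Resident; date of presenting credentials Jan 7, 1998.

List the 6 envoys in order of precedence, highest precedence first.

By class of mission: Amari and Vance (High Commissioner); then Achebe, Castillo and Whitfield (Minister Plenipotentiary); then Beaumont (Minister Resident).
Amari and Vance both have date of arrival in the capital Apr 16, 2010, so the next rule applies.
Amari and Vance both have years accredited 12 years, so the next rule applies.
Amari and Vance both have date of presenting credentials Apr 21, 2003, so the next rule applies.
Among Amari and Vance, alphabetically by surname: Amari before Vance.
Achebe, Castillo and Whitfield all have date of arrival in the capital Feb 16, 2008, so the next rule applies.
Achebe, Castillo and Whitfield all have years accredited 12 years, so the next rule applies.
Achebe, Castillo and Whitfield all have date of presenting credentials Mar 12, 2011, so the next rule applies.
Among Achebe, Castillo and Whitfield, alphabetically by surname: Achebe before Castillo before Whitfield.
Full order: Amari, Vance, Achebe, Castillo, Whitfield, Beaumont.

Amari, Vance, Achebe, Castillo, Whitfield, Beaumont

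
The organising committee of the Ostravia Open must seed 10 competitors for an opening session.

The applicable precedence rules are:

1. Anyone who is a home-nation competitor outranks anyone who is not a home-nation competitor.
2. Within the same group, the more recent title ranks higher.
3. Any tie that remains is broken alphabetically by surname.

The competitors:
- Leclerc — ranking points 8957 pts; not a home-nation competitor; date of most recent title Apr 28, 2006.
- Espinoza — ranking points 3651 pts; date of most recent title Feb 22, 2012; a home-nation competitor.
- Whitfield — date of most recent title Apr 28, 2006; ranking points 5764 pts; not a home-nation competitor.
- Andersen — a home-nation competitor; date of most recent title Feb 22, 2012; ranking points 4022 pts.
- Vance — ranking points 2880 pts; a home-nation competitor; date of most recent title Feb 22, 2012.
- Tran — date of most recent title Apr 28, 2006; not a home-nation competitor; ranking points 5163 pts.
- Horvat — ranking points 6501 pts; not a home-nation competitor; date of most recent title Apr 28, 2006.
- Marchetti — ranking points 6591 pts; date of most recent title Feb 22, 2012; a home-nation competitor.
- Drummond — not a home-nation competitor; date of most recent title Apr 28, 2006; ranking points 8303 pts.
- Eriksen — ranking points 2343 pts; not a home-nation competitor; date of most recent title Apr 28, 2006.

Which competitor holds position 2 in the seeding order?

Espinoza

By the first rule: Andersen, Espinoza, Marchetti and Vance (each a home-nation competitor); then Drummond, Eriksen, Horvat, Leclerc, Tran and Whitfield (each not a home-nation competitor).
Andersen, Espinoza, Marchetti and Vance all have date of most recent title Feb 22, 2012, so the next rule applies.
Among Andersen, Espinoza, Marchetti and Vance, alphabetically by surname: Andersen before Espinoza before Marchetti before Vance.
Drummond, Eriksen, Horvat, Leclerc, Tran and Whitfield all have date of most recent title Apr 28, 2006, so the next rule applies.
Among Drummond, Eriksen, Horvat, Leclerc, Tran and Whitfield, alphabetically by surname: Drummond before Eriksen before Horvat before Leclerc before Tran before Whitfield.
Order: Andersen, Espinoza, Marchetti, Vance, Drummond, Eriksen, Horvat, Leclerc, Tran, Whitfield.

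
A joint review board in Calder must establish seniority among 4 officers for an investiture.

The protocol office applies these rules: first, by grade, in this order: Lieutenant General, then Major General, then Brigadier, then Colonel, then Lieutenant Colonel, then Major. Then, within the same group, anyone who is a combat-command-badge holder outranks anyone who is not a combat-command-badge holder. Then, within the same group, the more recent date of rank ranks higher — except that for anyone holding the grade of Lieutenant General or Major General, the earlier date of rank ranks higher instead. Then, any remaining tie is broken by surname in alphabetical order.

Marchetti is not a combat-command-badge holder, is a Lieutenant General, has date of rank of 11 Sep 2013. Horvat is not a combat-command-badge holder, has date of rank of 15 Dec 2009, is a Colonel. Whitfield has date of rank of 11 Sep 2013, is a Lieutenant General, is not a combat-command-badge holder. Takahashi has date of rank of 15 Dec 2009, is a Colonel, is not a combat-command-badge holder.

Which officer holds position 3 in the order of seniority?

By grade: Marchetti and Whitfield (Lieutenant General); then Horvat and Takahashi (Colonel).
Marchetti and Whitfield are each not a combat-command-badge holder, so the next rule applies.
Marchetti and Whitfield both have date of rank 11 Sep 2013, so the next rule applies.
Among Marchetti and Whitfield, alphabetically by surname: Marchetti before Whitfield.
Horvat and Takahashi are each not a combat-command-badge holder, so the next rule applies.
Horvat and Takahashi both have date of rank 15 Dec 2009, so the next rule applies.
Among Horvat and Takahashi, alphabetically by surname: Horvat before Takahashi.
Order: Marchetti, Whitfield, Horvat, Takahashi.

Horvat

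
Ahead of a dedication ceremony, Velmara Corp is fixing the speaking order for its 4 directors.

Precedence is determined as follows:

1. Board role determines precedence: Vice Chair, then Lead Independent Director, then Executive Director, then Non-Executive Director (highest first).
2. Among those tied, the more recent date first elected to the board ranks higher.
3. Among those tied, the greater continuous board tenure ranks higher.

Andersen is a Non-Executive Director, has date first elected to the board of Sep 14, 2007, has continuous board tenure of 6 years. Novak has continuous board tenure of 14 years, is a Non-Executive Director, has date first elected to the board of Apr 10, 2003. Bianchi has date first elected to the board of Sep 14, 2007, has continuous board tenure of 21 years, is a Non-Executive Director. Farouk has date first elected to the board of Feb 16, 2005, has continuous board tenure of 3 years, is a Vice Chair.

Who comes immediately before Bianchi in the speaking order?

By board role: Farouk (Vice Chair); then Bianchi, Andersen and Novak (Non-Executive Director).
Among Bianchi, Andersen and Novak, by date first elected to the board (later first): Bianchi and Andersen (Sep 14, 2007) before Novak (Apr 10, 2003).
Among Bianchi and Andersen, by continuous board tenure (higher first): Bianchi (21 years) before Andersen (6 years).
Order: Farouk, Bianchi, Andersen, Novak.

Farouk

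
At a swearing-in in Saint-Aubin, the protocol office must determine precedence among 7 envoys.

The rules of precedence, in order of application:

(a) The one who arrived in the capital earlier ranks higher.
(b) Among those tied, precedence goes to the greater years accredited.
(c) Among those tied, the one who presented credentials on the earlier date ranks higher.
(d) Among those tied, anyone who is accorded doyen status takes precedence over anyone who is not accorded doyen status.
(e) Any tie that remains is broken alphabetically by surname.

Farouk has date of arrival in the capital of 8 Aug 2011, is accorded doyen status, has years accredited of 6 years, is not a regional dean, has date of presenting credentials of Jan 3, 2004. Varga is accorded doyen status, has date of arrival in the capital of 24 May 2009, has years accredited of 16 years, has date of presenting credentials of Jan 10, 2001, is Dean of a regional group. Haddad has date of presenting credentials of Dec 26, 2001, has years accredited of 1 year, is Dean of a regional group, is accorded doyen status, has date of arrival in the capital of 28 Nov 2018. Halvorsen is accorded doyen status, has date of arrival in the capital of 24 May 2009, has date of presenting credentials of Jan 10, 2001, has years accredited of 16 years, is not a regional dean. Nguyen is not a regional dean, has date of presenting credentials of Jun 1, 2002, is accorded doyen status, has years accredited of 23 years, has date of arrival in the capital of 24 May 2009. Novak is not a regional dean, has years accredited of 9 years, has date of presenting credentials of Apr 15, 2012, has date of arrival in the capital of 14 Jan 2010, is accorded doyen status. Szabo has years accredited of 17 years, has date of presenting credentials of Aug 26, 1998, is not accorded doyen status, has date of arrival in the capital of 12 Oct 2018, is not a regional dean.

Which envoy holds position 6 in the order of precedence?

Szabo

By date of arrival in the capital (earlier first): Nguyen, Halvorsen and Varga (each 24 May 2009); then Novak (14 Jan 2010); then Farouk (8 Aug 2011); then Szabo (12 Oct 2018); then Haddad (28 Nov 2018).
Among Nguyen, Halvorsen and Varga, by years accredited (higher first): Nguyen (23 years) before Halvorsen and Varga (16 years).
Halvorsen and Varga both have date of presenting credentials Jan 10, 2001, so the next rule applies.
Halvorsen and Varga are each accorded doyen status, so the next rule applies.
Among Halvorsen and Varga, alphabetically by surname: Halvorsen before Varga.
Order: Nguyen, Halvorsen, Varga, Novak, Farouk, Szabo, Haddad.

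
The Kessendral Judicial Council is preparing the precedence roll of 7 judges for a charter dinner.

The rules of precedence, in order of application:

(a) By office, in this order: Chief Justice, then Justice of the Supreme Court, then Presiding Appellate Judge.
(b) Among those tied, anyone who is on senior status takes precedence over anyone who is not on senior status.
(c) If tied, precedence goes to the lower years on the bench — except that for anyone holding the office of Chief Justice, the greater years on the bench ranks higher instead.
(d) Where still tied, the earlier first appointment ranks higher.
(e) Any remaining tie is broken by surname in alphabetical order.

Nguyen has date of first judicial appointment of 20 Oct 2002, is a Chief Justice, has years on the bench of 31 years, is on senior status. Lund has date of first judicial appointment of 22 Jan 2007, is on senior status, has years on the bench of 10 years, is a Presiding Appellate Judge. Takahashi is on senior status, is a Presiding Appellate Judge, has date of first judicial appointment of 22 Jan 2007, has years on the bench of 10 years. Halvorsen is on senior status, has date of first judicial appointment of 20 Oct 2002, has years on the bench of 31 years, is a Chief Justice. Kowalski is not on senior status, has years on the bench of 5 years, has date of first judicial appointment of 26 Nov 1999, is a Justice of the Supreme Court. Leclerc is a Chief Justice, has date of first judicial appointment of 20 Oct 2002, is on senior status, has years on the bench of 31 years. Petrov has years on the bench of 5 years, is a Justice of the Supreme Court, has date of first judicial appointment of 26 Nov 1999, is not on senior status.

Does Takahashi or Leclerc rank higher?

Leclerc

By office: Halvorsen, Leclerc and Nguyen (Chief Justice); then Kowalski and Petrov (Justice of the Supreme Court); then Lund and Takahashi (Presiding Appellate Judge).
Halvorsen, Leclerc and Nguyen are each on senior status, so the next rule applies.
Halvorsen, Leclerc and Nguyen all have years on the bench 31 years, so the next rule applies.
Halvorsen, Leclerc and Nguyen all have date of first judicial appointment 20 Oct 2002, so the next rule applies.
Among Halvorsen, Leclerc and Nguyen, alphabetically by surname: Halvorsen before Leclerc before Nguyen.
Kowalski and Petrov are each not on senior status, so the next rule applies.
Kowalski and Petrov both have years on the bench 5 years, so the next rule applies.
Kowalski and Petrov both have date of first judicial appointment 26 Nov 1999, so the next rule applies.
Among Kowalski and Petrov, alphabetically by surname: Kowalski before Petrov.
Lund and Takahashi are each on senior status, so the next rule applies.
Lund and Takahashi both have years on the bench 10 years, so the next rule applies.
Lund and Takahashi both have date of first judicial appointment 22 Jan 2007, so the next rule applies.
Among Lund and Takahashi, alphabetically by surname: Lund before Takahashi.
So Leclerc takes precedence.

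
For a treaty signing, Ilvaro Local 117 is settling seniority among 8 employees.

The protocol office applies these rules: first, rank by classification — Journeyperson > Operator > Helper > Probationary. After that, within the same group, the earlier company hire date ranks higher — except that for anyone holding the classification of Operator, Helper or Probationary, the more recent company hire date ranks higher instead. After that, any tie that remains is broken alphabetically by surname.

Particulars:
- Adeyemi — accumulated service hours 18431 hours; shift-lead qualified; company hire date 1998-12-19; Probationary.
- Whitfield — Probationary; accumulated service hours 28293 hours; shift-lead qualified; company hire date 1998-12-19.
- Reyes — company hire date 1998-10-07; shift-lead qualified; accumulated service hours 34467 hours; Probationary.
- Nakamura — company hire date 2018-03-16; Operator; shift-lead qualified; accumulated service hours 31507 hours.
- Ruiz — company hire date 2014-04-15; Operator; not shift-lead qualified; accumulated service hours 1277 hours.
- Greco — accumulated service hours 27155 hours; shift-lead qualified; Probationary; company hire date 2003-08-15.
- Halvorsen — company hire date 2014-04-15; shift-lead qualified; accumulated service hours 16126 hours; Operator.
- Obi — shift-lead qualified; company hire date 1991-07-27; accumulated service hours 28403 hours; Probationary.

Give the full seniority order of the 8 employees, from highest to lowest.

By classification: Nakamura, Halvorsen and Ruiz (Operator); then Greco, Adeyemi, Whitfield, Reyes and Obi (Probationary).
Among Nakamura, Halvorsen and Ruiz, by company hire date (later first) (reversed rule for this group): Nakamura (2018-03-16) before Halvorsen and Ruiz (2014-04-15).
Among Halvorsen and Ruiz, alphabetically by surname: Halvorsen before Ruiz.
Among Greco, Adeyemi, Whitfield, Reyes and Obi, by company hire date (later first) (reversed rule for this group): Greco (2003-08-15) before Adeyemi and Whitfield (1998-12-19) before Reyes (1998-10-07) before Obi (1991-07-27).
Among Adeyemi and Whitfield, alphabetically by surname: Adeyemi before Whitfield.
Full order: Nakamura, Halvorsen, Ruiz, Greco, Adeyemi, Whitfield, Reyes, Obi.

Nakamura, Halvorsen, Ruiz, Greco, Adeyemi, Whitfield, Reyes, Obi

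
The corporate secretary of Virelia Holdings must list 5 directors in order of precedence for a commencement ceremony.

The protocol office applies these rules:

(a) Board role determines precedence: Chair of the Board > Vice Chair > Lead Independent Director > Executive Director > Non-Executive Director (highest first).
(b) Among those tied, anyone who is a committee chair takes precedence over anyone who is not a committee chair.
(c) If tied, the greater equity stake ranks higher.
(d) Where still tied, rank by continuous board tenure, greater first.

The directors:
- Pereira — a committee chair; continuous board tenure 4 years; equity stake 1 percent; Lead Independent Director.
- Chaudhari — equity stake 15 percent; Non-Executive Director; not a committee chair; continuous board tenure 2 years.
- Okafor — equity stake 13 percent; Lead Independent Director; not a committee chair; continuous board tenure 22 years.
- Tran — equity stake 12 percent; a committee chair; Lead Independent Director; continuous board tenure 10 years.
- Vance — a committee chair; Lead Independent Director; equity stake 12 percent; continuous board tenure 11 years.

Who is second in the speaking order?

Tran

By board role: Vance, Tran, Pereira and Okafor (Lead Independent Director); then Chaudhari (Non-Executive Director).
Among Vance, Tran, Pereira and Okafor, a committee chair before not a committee chair: Vance, Tran and Pereira (a committee chair) before Okafor (not a committee chair).
Among Vance, Tran and Pereira, by equity stake (higher first): Vance and Tran (12 percent) before Pereira (1 percent).
Among Vance and Tran, by continuous board tenure (higher first): Vance (11 years) before Tran (10 years).
Order: Vance, Tran, Pereira, Okafor, Chaudhari.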